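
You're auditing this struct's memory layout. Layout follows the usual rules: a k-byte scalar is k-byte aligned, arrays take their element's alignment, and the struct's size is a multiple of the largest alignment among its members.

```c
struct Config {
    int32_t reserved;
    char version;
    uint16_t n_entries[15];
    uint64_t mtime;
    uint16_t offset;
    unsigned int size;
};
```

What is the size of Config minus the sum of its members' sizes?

7

0..4  reserved  (4B, 4-aligned)
4..5  version  (1B, 1-aligned)
5..6  -- padding (1B)
6..36  n_entries  (30B, 2-aligned)
36..40  -- padding (4B)
40..48  mtime  (8B, 8-aligned)
48..50  offset  (2B, 2-aligned)
50..52  -- padding (2B)
52..56  size  (4B, 4-aligned)
sizeof = 56, alignof = 8
data bytes 49, size 56 → padding 7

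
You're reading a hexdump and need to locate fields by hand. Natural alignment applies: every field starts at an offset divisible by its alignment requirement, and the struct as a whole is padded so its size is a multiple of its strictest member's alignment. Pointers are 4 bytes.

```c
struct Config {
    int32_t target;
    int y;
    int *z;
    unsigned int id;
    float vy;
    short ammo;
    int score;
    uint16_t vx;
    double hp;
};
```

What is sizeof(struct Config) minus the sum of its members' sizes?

4

target at 0 (size 4, align 4) → ends 4
y at 4 (size 4, align 4) → ends 8
z at 8 (size 4, align 4) → ends 12
id at 12 (size 4, align 4) → ends 16
vy at 16 (size 4, align 4) → ends 20
ammo at 20 (size 2, align 2) → ends 22
pad 2 to align 4 for score
score at 24 (size 4, align 4) → ends 28
vx at 28 (size 2, align 2) → ends 30
pad 2 to align 8 for hp
hp at 32 (size 8, align 8) → ends 40
total 40 bytes, alignment 8
data bytes 36, size 40 → padding 4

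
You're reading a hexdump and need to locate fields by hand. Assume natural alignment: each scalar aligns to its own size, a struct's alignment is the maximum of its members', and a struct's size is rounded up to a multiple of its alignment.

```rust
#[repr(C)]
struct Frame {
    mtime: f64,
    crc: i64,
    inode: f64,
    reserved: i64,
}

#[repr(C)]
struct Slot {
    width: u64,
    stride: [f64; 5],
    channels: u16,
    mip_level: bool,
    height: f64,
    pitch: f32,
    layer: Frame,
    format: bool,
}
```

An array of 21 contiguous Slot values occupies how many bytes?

Frame: 0..8  mtime  (8B, 8-aligned); 8..16  crc  (8B, 8-aligned); 16..24  inode  (8B, 8-aligned); 24..32  reserved  (8B, 8-aligned); sizeof = 32, alignof = 8
0..8  width  (8B, 8-aligned)
8..48  stride  (40B, 8-aligned)
48..50  channels  (2B, 2-aligned)
50..51  mip_level  (1B, 1-aligned)
51..56  -- padding (5B)
56..64  height  (8B, 8-aligned)
64..68  pitch  (4B, 4-aligned)
68..72  -- padding (4B)
72..104  layer  (32B, 8-aligned)
104..105  format  (1B, 1-aligned)
105..112  -- tail padding (7B)
sizeof = 112, alignof = 8
array of 21: 21 × 112 = 2352

2352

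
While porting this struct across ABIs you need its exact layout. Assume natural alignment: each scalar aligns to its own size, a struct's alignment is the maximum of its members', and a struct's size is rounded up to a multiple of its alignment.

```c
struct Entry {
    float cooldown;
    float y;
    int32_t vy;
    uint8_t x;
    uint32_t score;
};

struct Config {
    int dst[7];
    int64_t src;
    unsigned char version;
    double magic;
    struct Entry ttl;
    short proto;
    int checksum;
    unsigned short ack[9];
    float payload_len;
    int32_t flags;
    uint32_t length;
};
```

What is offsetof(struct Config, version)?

Entry: cooldown at 0 (size 4, align 4) → ends 4; y at 4 (size 4, align 4) → ends 8; vy at 8 (size 4, align 4) → ends 12; x at 12 (size 1, align 1) → ends 13; pad 3 to align 4 for score; score at 16 (size 4, align 4) → ends 20; total 20 bytes, alignment 4
dst at 0 (size 28, align 4) → ends 28
pad 4 to align 8 for src
src at 32 (size 8, align 8) → ends 40
version at 40 (size 1, align 1) → ends 41

40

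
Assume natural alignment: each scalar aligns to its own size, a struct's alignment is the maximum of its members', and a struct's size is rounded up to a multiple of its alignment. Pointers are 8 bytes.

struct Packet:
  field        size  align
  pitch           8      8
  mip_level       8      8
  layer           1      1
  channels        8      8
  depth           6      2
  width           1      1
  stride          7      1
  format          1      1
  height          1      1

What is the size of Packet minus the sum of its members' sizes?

7

@0: pitch [8B, align 8] → 8
@8: mip_level [8B, align 8] → 16
@16: layer [1B, align 1] → 17
+7 pad (align 8)
@24: channels [8B, align 8] → 32
@32: depth [6B, align 2] → 38
@38: width [1B, align 1] → 39
@39: stride [7B, align 1] → 46
@46: format [1B, align 1] → 47
@47: height [1B, align 1] → 48
size 48, align 8
data bytes 41, size 48 → padding 7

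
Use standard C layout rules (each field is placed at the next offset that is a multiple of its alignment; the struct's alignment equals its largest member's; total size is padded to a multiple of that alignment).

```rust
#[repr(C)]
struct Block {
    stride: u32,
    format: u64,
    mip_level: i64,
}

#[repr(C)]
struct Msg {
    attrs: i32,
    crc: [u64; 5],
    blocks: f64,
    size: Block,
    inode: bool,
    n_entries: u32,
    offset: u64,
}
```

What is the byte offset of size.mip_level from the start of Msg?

Block: 0..4  stride  (4B, 4-aligned); 4..8  -- padding (4B); 8..16  format  (8B, 8-aligned); 16..24  mip_level  (8B, 8-aligned); sizeof = 24, alignof = 8
0..4  attrs  (4B, 4-aligned)
4..8  -- padding (4B)
8..48  crc  (40B, 8-aligned)
48..56  blocks  (8B, 8-aligned)
56..80  size  (24B, 8-aligned)
within Block: mip_level at 16
56 + 16 = 72

72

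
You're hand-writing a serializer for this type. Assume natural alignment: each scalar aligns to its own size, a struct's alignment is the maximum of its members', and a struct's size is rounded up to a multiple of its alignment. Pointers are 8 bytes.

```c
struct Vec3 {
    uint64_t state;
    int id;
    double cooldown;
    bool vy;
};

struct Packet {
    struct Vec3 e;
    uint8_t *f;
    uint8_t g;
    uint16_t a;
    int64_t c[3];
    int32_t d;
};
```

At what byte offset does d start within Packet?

Vec3: 0..8  state  (8B, 8-aligned); 8..12  id  (4B, 4-aligned); 12..16  -- padding (4B); 16..24  cooldown  (8B, 8-aligned); 24..25  vy  (1B, 1-aligned); 25..32  -- tail padding (7B); sizeof = 32, alignof = 8
0..32  e  (32B, 8-aligned)
32..40  f  (8B, 8-aligned)
40..41  g  (1B, 1-aligned)
41..42  -- padding (1B)
42..44  a  (2B, 2-aligned)
44..48  -- padding (4B)
48..72  c  (24B, 8-aligned)
72..76  d  (4B, 4-aligned)

72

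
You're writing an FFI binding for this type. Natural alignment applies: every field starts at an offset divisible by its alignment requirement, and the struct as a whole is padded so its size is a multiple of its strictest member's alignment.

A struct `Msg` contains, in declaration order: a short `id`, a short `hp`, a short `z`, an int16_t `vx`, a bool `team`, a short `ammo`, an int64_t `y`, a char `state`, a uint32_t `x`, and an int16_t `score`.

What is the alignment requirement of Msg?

8

member alignments: id=2, hp=2, z=2, vx=2, team=1, ammo=2, y=8, state=1, x=4, score=2
max = 8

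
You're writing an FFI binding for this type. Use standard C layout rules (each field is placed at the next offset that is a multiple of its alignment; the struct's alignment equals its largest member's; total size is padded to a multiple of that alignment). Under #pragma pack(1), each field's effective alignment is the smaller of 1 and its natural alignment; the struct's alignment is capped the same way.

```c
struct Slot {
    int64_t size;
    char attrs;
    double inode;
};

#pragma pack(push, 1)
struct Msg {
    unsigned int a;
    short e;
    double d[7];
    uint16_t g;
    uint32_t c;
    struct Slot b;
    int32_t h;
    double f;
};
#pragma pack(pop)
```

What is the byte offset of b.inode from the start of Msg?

Slot: size at 0 (size 8, align 8) → ends 8; attrs at 8 (size 1, align 1) → ends 9; pad 7 to align 8 for inode; inode at 16 (size 8, align 8) → ends 24; total 24 bytes, alignment 8
a at 0 (size 4, align 1) → ends 4
e at 4 (size 2, align 1) → ends 6
d at 6 (size 56, align 1) → ends 62
g at 62 (size 2, align 1) → ends 64
c at 64 (size 4, align 1) → ends 68
b at 68 (size 24, align 1) → ends 92
within Slot: inode at 16
68 + 16 = 84

84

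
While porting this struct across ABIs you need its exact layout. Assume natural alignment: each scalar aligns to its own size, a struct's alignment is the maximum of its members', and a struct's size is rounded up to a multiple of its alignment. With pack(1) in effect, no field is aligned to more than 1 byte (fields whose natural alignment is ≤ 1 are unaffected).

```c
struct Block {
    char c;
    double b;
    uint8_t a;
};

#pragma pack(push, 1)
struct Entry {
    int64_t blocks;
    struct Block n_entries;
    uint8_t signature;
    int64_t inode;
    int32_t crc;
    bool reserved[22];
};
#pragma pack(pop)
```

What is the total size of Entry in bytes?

Block: c at 0 (size 1, align 1) → ends 1; pad 7 to align 8 for b; b at 8 (size 8, align 8) → ends 16; a at 16 (size 1, align 1) → ends 17; tail pad 7 to reach multiple of 8; total 24 bytes, alignment 8
blocks at 0 (size 8, align 1) → ends 8
n_entries at 8 (size 24, align 1) → ends 32
signature at 32 (size 1, align 1) → ends 33
inode at 33 (size 8, align 1) → ends 41
crc at 41 (size 4, align 1) → ends 45
reserved at 45 (size 22, align 1) → ends 67
total 67 bytes, alignment 1

67 bytes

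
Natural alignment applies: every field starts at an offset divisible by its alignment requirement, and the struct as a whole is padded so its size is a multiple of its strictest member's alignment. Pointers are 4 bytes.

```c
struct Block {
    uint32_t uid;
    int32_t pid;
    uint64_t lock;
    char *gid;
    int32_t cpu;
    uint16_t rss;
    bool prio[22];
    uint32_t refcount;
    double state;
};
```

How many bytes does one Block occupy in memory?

0..4  uid  (4B, 4-aligned)
4..8  pid  (4B, 4-aligned)
8..16  lock  (8B, 8-aligned)
16..20  gid  (4B, 4-aligned)
20..24  cpu  (4B, 4-aligned)
24..26  rss  (2B, 2-aligned)
26..48  prio  (22B, 1-aligned)
48..52  refcount  (4B, 4-aligned)
52..56  -- padding (4B)
56..64  state  (8B, 8-aligned)
sizeof = 64, alignof = 8

64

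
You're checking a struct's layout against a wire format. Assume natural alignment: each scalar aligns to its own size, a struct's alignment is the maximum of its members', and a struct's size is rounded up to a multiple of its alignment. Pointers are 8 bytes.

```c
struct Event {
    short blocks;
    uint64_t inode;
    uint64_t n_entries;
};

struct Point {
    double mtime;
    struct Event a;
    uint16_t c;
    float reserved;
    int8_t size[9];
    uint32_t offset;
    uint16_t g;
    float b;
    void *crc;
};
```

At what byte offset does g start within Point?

56

Event: blocks at 0 (size 2, align 2) → ends 2; pad 6 to align 8 for inode; inode at 8 (size 8, align 8) → ends 16; n_entries at 16 (size 8, align 8) → ends 24; total 24 bytes, alignment 8
mtime at 0 (size 8, align 8) → ends 8
a at 8 (size 24, align 8) → ends 32
c at 32 (size 2, align 2) → ends 34
pad 2 to align 4 for reserved
reserved at 36 (size 4, align 4) → ends 40
size at 40 (size 9, align 1) → ends 49
pad 3 to align 4 for offset
offset at 52 (size 4, align 4) → ends 56
g at 56 (size 2, align 2) → ends 58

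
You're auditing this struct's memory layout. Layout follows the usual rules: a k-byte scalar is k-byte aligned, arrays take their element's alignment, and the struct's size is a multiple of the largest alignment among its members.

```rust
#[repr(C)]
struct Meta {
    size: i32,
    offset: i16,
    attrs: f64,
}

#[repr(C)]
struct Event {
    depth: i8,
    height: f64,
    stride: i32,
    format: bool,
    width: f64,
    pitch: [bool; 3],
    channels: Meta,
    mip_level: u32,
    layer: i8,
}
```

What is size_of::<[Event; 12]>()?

768

Meta: @0: size [4B, align 4] → 4; @4: offset [2B, align 2] → 6; +2 pad (align 8); @8: attrs [8B, align 8] → 16; size 16, align 8
@0: depth [1B, align 1] → 1
+7 pad (align 8)
@8: height [8B, align 8] → 16
@16: stride [4B, align 4] → 20
@20: format [1B, align 1] → 21
+3 pad (align 8)
@24: width [8B, align 8] → 32
@32: pitch [3B, align 1] → 35
+5 pad (align 8)
@40: channels [16B, align 8] → 56
@56: mip_level [4B, align 4] → 60
@60: layer [1B, align 1] → 61
+3 tail pad (align 8)
size 64, align 8
array of 12: 12 × 64 = 768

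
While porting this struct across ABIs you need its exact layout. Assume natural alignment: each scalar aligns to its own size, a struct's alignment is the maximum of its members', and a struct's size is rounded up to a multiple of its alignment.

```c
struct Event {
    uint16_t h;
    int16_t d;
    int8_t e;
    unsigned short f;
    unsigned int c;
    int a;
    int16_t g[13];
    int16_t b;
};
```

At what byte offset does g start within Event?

0..2  h  (2B, 2-aligned)
2..4  d  (2B, 2-aligned)
4..5  e  (1B, 1-aligned)
5..6  -- padding (1B)
6..8  f  (2B, 2-aligned)
8..12  c  (4B, 4-aligned)
12..16  a  (4B, 4-aligned)
16..42  g  (26B, 2-aligned)

16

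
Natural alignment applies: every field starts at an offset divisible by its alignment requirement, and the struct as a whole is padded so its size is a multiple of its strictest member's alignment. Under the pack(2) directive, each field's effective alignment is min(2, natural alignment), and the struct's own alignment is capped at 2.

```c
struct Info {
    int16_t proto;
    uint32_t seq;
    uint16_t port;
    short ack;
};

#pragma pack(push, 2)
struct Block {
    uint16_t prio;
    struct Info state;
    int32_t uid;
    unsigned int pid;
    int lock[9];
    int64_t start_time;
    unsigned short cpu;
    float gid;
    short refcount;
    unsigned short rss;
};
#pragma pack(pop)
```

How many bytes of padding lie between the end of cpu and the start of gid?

0

Info: @0: proto [2B, align 2] → 2; +2 pad (align 4); @4: seq [4B, align 4] → 8; @8: port [2B, align 2] → 10; @10: ack [2B, align 2] → 12; size 12, align 4
@0: prio [2B, align 2] → 2
@2: state [12B, align 2] → 14
@14: uid [4B, align 2] → 18
@18: pid [4B, align 2] → 22
@22: lock [36B, align 2] → 58
@58: start_time [8B, align 2] → 66
@66: cpu [2B, align 2] → 68
@68: gid [4B, align 2] → 72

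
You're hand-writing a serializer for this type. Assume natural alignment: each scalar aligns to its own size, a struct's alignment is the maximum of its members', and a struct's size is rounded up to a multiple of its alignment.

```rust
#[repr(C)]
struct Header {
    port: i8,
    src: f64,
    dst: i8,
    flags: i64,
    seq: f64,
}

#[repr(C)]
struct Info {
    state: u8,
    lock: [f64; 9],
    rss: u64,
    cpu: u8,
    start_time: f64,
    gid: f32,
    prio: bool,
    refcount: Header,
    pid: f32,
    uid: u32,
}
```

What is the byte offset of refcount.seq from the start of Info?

144

Header: @0: port [1B, align 1] → 1; +7 pad (align 8); @8: src [8B, align 8] → 16; @16: dst [1B, align 1] → 17; +7 pad (align 8); @24: flags [8B, align 8] → 32; @32: seq [8B, align 8] → 40; size 40, align 8
@0: state [1B, align 1] → 1
+7 pad (align 8)
@8: lock [72B, align 8] → 80
@80: rss [8B, align 8] → 88
@88: cpu [1B, align 1] → 89
+7 pad (align 8)
@96: start_time [8B, align 8] → 104
@104: gid [4B, align 4] → 108
@108: prio [1B, align 1] → 109
+3 pad (align 8)
@112: refcount [40B, align 8] → 152
within Header: seq at 32
112 + 32 = 144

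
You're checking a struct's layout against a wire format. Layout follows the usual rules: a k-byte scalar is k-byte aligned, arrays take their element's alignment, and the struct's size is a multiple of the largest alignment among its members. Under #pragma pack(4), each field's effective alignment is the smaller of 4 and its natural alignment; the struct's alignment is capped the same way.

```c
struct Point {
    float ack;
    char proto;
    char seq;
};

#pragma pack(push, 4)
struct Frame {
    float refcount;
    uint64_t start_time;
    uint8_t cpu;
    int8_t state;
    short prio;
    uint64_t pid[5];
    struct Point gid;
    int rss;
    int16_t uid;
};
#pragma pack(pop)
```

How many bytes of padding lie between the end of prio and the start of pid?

Point: 0..4  ack  (4B, 4-aligned); 4..5  proto  (1B, 1-aligned); 5..6  seq  (1B, 1-aligned); 6..8  -- tail padding (2B); sizeof = 8, alignof = 4
0..4  refcount  (4B, 4-aligned)
4..12  start_time  (8B, 4-aligned)
12..13  cpu  (1B, 1-aligned)
13..14  state  (1B, 1-aligned)
14..16  prio  (2B, 2-aligned)
16..56  pid  (40B, 4-aligned)

0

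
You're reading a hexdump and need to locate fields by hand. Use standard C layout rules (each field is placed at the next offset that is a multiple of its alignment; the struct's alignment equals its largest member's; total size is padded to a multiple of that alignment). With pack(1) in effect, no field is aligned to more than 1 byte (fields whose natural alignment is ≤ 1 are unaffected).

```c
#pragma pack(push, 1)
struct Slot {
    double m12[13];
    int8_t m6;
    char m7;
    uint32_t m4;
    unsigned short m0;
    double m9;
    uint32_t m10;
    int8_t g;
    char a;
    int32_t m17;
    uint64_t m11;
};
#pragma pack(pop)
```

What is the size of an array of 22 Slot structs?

3036

m12 at 0 (size 104, align 1) → ends 104
m6 at 104 (size 1, align 1) → ends 105
m7 at 105 (size 1, align 1) → ends 106
m4 at 106 (size 4, align 1) → ends 110
m0 at 110 (size 2, align 1) → ends 112
m9 at 112 (size 8, align 1) → ends 120
m10 at 120 (size 4, align 1) → ends 124
g at 124 (size 1, align 1) → ends 125
a at 125 (size 1, align 1) → ends 126
m17 at 126 (size 4, align 1) → ends 130
m11 at 130 (size 8, align 1) → ends 138
total 138 bytes, alignment 1
array of 22: 22 × 138 = 3036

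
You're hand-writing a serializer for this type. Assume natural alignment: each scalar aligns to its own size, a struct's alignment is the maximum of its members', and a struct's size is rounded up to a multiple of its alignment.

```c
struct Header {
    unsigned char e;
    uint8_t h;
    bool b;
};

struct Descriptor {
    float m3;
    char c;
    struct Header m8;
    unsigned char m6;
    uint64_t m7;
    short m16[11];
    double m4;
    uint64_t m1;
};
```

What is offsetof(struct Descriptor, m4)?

Header: e at 0 (size 1, align 1) → ends 1; h at 1 (size 1, align 1) → ends 2; b at 2 (size 1, align 1) → ends 3; total 3 bytes, alignment 1
m3 at 0 (size 4, align 4) → ends 4
c at 4 (size 1, align 1) → ends 5
m8 at 5 (size 3, align 1) → ends 8
m6 at 8 (size 1, align 1) → ends 9
pad 7 to align 8 for m7
m7 at 16 (size 8, align 8) → ends 24
m16 at 24 (size 22, align 2) → ends 46
pad 2 to align 8 for m4
m4 at 48 (size 8, align 8) → ends 56

48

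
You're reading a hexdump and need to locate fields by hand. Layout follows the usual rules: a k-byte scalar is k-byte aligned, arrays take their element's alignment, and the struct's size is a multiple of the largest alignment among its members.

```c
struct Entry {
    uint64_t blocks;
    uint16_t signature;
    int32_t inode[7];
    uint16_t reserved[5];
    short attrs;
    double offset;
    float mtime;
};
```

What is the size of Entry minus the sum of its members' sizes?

blocks at 0 (size 8, align 8) → ends 8
signature at 8 (size 2, align 2) → ends 10
pad 2 to align 4 for inode
inode at 12 (size 28, align 4) → ends 40
reserved at 40 (size 10, align 2) → ends 50
attrs at 50 (size 2, align 2) → ends 52
pad 4 to align 8 for offset
offset at 56 (size 8, align 8) → ends 64
mtime at 64 (size 4, align 4) → ends 68
tail pad 4 to reach multiple of 8
total 72 bytes, alignment 8
data bytes 62, size 72 → padding 10

10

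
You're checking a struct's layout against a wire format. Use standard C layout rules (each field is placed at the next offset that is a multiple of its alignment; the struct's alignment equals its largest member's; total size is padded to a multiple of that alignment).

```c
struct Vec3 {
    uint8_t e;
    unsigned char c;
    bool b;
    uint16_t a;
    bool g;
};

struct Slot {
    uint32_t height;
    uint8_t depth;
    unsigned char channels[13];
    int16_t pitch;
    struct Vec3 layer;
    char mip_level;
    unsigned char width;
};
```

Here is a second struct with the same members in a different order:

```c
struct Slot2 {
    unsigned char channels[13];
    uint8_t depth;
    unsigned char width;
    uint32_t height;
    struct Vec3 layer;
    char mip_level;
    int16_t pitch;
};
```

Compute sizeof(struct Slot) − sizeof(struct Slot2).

Vec3: 0..1  e  (1B, 1-aligned); 1..2  c  (1B, 1-aligned); 2..3  b  (1B, 1-aligned); 3..4  -- padding (1B); 4..6  a  (2B, 2-aligned); 6..7  g  (1B, 1-aligned); 7..8  -- tail padding (1B); sizeof = 8, alignof = 2
0..4  height  (4B, 4-aligned)
4..5  depth  (1B, 1-aligned)
5..18  channels  (13B, 1-aligned)
18..20  pitch  (2B, 2-aligned)
20..28  layer  (8B, 2-aligned)
28..29  mip_level  (1B, 1-aligned)
29..30  width  (1B, 1-aligned)
30..32  -- tail padding (2B)
sizeof = 32, alignof = 4
— Slot2 —
0..13  channels  (13B, 1-aligned)
13..14  depth  (1B, 1-aligned)
14..15  width  (1B, 1-aligned)
15..16  -- padding (1B)
16..20  height  (4B, 4-aligned)
20..28  layer  (8B, 2-aligned)
28..29  mip_level  (1B, 1-aligned)
29..30  -- padding (1B)
30..32  pitch  (2B, 2-aligned)
sizeof = 32, alignof = 4
32 − 32 = 0

0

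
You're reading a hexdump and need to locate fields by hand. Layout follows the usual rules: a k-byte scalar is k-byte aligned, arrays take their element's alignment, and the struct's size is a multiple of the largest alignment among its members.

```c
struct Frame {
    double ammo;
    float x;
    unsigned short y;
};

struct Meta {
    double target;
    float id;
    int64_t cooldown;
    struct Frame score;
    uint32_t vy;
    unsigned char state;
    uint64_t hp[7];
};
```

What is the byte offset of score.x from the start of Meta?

32

Frame: @0: ammo [8B, align 8] → 8; @8: x [4B, align 4] → 12; @12: y [2B, align 2] → 14; +2 tail pad (align 8); size 16, align 8
@0: target [8B, align 8] → 8
@8: id [4B, align 4] → 12
+4 pad (align 8)
@16: cooldown [8B, align 8] → 24
@24: score [16B, align 8] → 40
within Frame: x at 8
24 + 8 = 32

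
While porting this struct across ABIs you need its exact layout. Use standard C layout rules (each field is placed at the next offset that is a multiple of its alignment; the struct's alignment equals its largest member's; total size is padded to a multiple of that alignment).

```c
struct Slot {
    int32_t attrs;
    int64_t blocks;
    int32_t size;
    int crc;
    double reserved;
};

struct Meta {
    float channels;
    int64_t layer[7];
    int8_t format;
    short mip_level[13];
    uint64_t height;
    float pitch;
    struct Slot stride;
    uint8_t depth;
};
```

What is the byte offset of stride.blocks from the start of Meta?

120

Slot: 0..4  attrs  (4B, 4-aligned); 4..8  -- padding (4B); 8..16  blocks  (8B, 8-aligned); 16..20  size  (4B, 4-aligned); 20..24  crc  (4B, 4-aligned); 24..32  reserved  (8B, 8-aligned); sizeof = 32, alignof = 8
0..4  channels  (4B, 4-aligned)
4..8  -- padding (4B)
8..64  layer  (56B, 8-aligned)
64..65  format  (1B, 1-aligned)
65..66  -- padding (1B)
66..92  mip_level  (26B, 2-aligned)
92..96  -- padding (4B)
96..104  height  (8B, 8-aligned)
104..108  pitch  (4B, 4-aligned)
108..112  -- padding (4B)
112..144  stride  (32B, 8-aligned)
within Slot: blocks at 8
112 + 8 = 120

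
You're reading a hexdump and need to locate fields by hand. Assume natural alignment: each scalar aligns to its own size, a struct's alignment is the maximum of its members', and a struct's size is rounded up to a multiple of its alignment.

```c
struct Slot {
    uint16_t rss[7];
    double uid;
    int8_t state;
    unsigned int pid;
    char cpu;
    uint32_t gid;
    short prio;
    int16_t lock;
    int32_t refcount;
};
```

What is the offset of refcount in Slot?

rss at 0 (size 14, align 2) → ends 14
pad 2 to align 8 for uid
uid at 16 (size 8, align 8) → ends 24
state at 24 (size 1, align 1) → ends 25
pad 3 to align 4 for pid
pid at 28 (size 4, align 4) → ends 32
cpu at 32 (size 1, align 1) → ends 33
pad 3 to align 4 for gid
gid at 36 (size 4, align 4) → ends 40
prio at 40 (size 2, align 2) → ends 42
lock at 42 (size 2, align 2) → ends 44
refcount at 44 (size 4, align 4) → ends 48

44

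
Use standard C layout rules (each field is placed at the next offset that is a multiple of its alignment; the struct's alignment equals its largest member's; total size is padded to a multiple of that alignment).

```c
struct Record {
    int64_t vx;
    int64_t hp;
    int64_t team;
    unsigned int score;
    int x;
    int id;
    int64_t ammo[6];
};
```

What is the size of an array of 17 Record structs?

0..8  vx  (8B, 8-aligned)
8..16  hp  (8B, 8-aligned)
16..24  team  (8B, 8-aligned)
24..28  score  (4B, 4-aligned)
28..32  x  (4B, 4-aligned)
32..36  id  (4B, 4-aligned)
36..40  -- padding (4B)
40..88  ammo  (48B, 8-aligned)
sizeof = 88, alignof = 8
array of 17: 17 × 88 = 1496

1496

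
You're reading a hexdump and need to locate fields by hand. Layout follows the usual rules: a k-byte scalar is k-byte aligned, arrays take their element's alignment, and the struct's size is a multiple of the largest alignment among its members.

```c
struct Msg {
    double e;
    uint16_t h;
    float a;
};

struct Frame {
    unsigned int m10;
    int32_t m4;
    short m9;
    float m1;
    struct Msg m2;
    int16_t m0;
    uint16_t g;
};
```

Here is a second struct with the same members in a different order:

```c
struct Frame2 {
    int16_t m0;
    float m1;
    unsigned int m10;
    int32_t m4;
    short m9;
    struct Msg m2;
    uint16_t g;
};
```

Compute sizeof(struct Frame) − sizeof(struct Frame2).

-8

Msg: @0: e [8B, align 8] → 8; @8: h [2B, align 2] → 10; +2 pad (align 4); @12: a [4B, align 4] → 16; size 16, align 8
@0: m10 [4B, align 4] → 4
@4: m4 [4B, align 4] → 8
@8: m9 [2B, align 2] → 10
+2 pad (align 4)
@12: m1 [4B, align 4] → 16
@16: m2 [16B, align 8] → 32
@32: m0 [2B, align 2] → 34
@34: g [2B, align 2] → 36
+4 tail pad (align 8)
size 40, align 8
— Frame2 —
@0: m0 [2B, align 2] → 2
+2 pad (align 4)
@4: m1 [4B, align 4] → 8
@8: m10 [4B, align 4] → 12
@12: m4 [4B, align 4] → 16
@16: m9 [2B, align 2] → 18
+6 pad (align 8)
@24: m2 [16B, align 8] → 40
@40: g [2B, align 2] → 42
+6 tail pad (align 8)
size 48, align 8
40 − 48 = -8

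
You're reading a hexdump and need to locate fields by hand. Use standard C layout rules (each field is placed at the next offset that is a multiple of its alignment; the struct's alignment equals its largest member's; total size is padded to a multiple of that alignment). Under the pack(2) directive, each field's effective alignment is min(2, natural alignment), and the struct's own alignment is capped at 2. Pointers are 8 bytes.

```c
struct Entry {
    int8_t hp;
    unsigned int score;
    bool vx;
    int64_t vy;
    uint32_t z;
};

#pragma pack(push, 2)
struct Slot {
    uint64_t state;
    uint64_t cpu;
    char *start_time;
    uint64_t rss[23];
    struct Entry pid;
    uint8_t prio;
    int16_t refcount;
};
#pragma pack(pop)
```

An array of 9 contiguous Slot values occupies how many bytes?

2196

Entry: @0: hp [1B, align 1] → 1; +3 pad (align 4); @4: score [4B, align 4] → 8; @8: vx [1B, align 1] → 9; +7 pad (align 8); @16: vy [8B, align 8] → 24; @24: z [4B, align 4] → 28; +4 tail pad (align 8); size 32, align 8
@0: state [8B, align 2] → 8
@8: cpu [8B, align 2] → 16
@16: start_time [8B, align 2] → 24
@24: rss [184B, align 2] → 208
@208: pid [32B, align 2] → 240
@240: prio [1B, align 1] → 241
+1 pad (align 2)
@242: refcount [2B, align 2] → 244
size 244, align 2
array of 9: 9 × 244 = 2196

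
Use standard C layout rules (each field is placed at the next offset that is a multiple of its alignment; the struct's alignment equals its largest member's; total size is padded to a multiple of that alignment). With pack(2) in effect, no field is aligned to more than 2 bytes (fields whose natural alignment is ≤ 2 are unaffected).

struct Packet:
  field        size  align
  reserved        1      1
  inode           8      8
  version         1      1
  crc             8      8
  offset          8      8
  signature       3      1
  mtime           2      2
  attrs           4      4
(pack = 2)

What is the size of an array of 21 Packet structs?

798

reserved at 0 (size 1, align 1) → ends 1
pad 1 to align 2 for inode
inode at 2 (size 8, align 2) → ends 10
version at 10 (size 1, align 1) → ends 11
pad 1 to align 2 for crc
crc at 12 (size 8, align 2) → ends 20
offset at 20 (size 8, align 2) → ends 28
signature at 28 (size 3, align 1) → ends 31
pad 1 to align 2 for mtime
mtime at 32 (size 2, align 2) → ends 34
attrs at 34 (size 4, align 2) → ends 38
total 38 bytes, alignment 2
array of 21: 21 × 38 = 798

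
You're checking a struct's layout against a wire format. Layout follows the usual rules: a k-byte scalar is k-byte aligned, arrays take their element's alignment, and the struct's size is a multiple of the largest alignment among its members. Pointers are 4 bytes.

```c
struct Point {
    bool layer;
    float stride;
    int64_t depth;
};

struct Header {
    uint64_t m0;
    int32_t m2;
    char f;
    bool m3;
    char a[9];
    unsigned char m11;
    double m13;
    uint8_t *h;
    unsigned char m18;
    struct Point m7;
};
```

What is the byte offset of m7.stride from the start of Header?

44

Point: @0: layer [1B, align 1] → 1; +3 pad (align 4); @4: stride [4B, align 4] → 8; @8: depth [8B, align 8] → 16; size 16, align 8
@0: m0 [8B, align 8] → 8
@8: m2 [4B, align 4] → 12
@12: f [1B, align 1] → 13
@13: m3 [1B, align 1] → 14
@14: a [9B, align 1] → 23
@23: m11 [1B, align 1] → 24
@24: m13 [8B, align 8] → 32
@32: h [4B, align 4] → 36
@36: m18 [1B, align 1] → 37
+3 pad (align 8)
@40: m7 [16B, align 8] → 56
within Point: stride at 4
40 + 4 = 44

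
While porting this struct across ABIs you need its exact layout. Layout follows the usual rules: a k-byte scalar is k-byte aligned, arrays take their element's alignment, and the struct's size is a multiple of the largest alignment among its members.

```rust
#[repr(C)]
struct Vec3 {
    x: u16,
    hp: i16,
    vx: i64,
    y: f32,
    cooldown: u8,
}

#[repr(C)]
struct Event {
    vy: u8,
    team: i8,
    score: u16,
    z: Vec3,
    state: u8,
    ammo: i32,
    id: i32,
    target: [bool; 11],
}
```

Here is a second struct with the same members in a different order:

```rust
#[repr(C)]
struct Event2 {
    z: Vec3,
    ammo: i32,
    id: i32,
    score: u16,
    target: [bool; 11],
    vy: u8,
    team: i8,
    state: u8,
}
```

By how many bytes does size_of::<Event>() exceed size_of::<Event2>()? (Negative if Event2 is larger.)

8

Vec3: x at 0 (size 2, align 2) → ends 2; hp at 2 (size 2, align 2) → ends 4; pad 4 to align 8 for vx; vx at 8 (size 8, align 8) → ends 16; y at 16 (size 4, align 4) → ends 20; cooldown at 20 (size 1, align 1) → ends 21; tail pad 3 to reach multiple of 8; total 24 bytes, alignment 8
vy at 0 (size 1, align 1) → ends 1
team at 1 (size 1, align 1) → ends 2
score at 2 (size 2, align 2) → ends 4
pad 4 to align 8 for z
z at 8 (size 24, align 8) → ends 32
state at 32 (size 1, align 1) → ends 33
pad 3 to align 4 for ammo
ammo at 36 (size 4, align 4) → ends 40
id at 40 (size 4, align 4) → ends 44
target at 44 (size 11, align 1) → ends 55
tail pad 1 to reach multiple of 8
total 56 bytes, alignment 8
— Event2 —
z at 0 (size 24, align 8) → ends 24
ammo at 24 (size 4, align 4) → ends 28
id at 28 (size 4, align 4) → ends 32
score at 32 (size 2, align 2) → ends 34
target at 34 (size 11, align 1) → ends 45
vy at 45 (size 1, align 1) → ends 46
team at 46 (size 1, align 1) → ends 47
state at 47 (size 1, align 1) → ends 48
total 48 bytes, alignment 8
56 − 48 = 8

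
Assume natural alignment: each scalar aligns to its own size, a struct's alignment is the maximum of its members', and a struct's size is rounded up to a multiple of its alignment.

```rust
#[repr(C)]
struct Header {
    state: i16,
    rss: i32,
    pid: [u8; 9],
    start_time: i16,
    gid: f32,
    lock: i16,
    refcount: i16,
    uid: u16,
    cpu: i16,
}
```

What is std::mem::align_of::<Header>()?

member alignments: state=2, rss=4, pid=1, start_time=2, gid=4, lock=2, refcount=2, uid=2, cpu=2
max = 4

4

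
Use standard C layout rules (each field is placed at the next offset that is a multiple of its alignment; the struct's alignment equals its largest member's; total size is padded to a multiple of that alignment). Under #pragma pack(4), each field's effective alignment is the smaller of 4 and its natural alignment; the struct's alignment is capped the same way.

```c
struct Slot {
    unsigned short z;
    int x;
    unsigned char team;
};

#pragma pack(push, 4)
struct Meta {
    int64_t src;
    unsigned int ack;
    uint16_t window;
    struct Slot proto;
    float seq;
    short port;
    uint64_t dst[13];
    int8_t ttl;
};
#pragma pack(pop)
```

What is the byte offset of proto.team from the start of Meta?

Slot: @0: z [2B, align 2] → 2; +2 pad (align 4); @4: x [4B, align 4] → 8; @8: team [1B, align 1] → 9; +3 tail pad (align 4); size 12, align 4
@0: src [8B, align 4] → 8
@8: ack [4B, align 4] → 12
@12: window [2B, align 2] → 14
+2 pad (align 4)
@16: proto [12B, align 4] → 28
within Slot: team at 8
16 + 8 = 24

24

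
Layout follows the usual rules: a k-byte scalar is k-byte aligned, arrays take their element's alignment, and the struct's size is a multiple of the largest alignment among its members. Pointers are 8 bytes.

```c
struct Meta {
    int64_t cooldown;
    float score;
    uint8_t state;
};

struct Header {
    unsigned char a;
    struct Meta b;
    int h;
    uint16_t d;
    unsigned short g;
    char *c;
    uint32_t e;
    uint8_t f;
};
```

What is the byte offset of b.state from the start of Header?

20

Meta: @0: cooldown [8B, align 8] → 8; @8: score [4B, align 4] → 12; @12: state [1B, align 1] → 13; +3 tail pad (align 8); size 16, align 8
@0: a [1B, align 1] → 1
+7 pad (align 8)
@8: b [16B, align 8] → 24
within Meta: state at 12
8 + 12 = 20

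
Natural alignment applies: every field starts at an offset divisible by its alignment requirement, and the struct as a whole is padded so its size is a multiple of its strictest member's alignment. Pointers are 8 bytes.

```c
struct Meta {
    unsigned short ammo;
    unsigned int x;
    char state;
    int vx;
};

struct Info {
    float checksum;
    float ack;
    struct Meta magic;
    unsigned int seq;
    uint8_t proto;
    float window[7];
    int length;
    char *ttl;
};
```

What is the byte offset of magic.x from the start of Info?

Meta: @0: ammo [2B, align 2] → 2; +2 pad (align 4); @4: x [4B, align 4] → 8; @8: state [1B, align 1] → 9; +3 pad (align 4); @12: vx [4B, align 4] → 16; size 16, align 4
@0: checksum [4B, align 4] → 4
@4: ack [4B, align 4] → 8
@8: magic [16B, align 4] → 24
within Meta: x at 4
8 + 4 = 12

12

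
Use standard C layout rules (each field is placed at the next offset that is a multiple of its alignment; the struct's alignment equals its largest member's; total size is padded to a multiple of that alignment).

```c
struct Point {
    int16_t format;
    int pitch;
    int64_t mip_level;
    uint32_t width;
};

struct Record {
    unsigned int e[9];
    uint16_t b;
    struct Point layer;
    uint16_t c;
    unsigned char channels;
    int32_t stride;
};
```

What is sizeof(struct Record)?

72 bytes

Point: format at 0 (size 2, align 2) → ends 2; pad 2 to align 4 for pitch; pitch at 4 (size 4, align 4) → ends 8; mip_level at 8 (size 8, align 8) → ends 16; width at 16 (size 4, align 4) → ends 20; tail pad 4 to reach multiple of 8; total 24 bytes, alignment 8
e at 0 (size 36, align 4) → ends 36
b at 36 (size 2, align 2) → ends 38
pad 2 to align 8 for layer
layer at 40 (size 24, align 8) → ends 64
c at 64 (size 2, align 2) → ends 66
channels at 66 (size 1, align 1) → ends 67
pad 1 to align 4 for stride
stride at 68 (size 4, align 4) → ends 72
total 72 bytes, alignment 8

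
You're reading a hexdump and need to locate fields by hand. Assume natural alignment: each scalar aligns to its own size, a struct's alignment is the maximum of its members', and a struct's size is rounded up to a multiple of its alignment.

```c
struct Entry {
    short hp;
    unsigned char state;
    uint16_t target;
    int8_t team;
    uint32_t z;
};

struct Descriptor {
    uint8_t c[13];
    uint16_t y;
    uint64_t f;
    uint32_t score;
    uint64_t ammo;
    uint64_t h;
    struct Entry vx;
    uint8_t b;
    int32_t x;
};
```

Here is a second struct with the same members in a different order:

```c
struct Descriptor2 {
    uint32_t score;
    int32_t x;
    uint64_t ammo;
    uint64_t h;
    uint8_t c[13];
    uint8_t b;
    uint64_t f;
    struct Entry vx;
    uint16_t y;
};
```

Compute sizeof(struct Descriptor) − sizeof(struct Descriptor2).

8

Entry: @0: hp [2B, align 2] → 2; @2: state [1B, align 1] → 3; +1 pad (align 2); @4: target [2B, align 2] → 6; @6: team [1B, align 1] → 7; +1 pad (align 4); @8: z [4B, align 4] → 12; size 12, align 4
@0: c [13B, align 1] → 13
+1 pad (align 2)
@14: y [2B, align 2] → 16
@16: f [8B, align 8] → 24
@24: score [4B, align 4] → 28
+4 pad (align 8)
@32: ammo [8B, align 8] → 40
@40: h [8B, align 8] → 48
@48: vx [12B, align 4] → 60
@60: b [1B, align 1] → 61
+3 pad (align 4)
@64: x [4B, align 4] → 68
+4 tail pad (align 8)
size 72, align 8
— Descriptor2 —
@0: score [4B, align 4] → 4
@4: x [4B, align 4] → 8
@8: ammo [8B, align 8] → 16
@16: h [8B, align 8] → 24
@24: c [13B, align 1] → 37
@37: b [1B, align 1] → 38
+2 pad (align 8)
@40: f [8B, align 8] → 48
@48: vx [12B, align 4] → 60
@60: y [2B, align 2] → 62
+2 tail pad (align 8)
size 64, align 8
72 − 64 = 8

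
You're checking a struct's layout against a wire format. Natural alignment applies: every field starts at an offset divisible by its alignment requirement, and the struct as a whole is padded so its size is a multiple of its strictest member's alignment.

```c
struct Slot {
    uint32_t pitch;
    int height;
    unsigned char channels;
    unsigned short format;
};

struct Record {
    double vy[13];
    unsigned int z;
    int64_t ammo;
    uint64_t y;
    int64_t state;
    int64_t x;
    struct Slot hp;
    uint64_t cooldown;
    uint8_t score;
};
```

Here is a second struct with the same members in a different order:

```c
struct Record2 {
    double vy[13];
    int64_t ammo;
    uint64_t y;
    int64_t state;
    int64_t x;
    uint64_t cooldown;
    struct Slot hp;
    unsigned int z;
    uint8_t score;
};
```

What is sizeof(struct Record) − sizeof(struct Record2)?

8

Slot: 0..4  pitch  (4B, 4-aligned); 4..8  height  (4B, 4-aligned); 8..9  channels  (1B, 1-aligned); 9..10  -- padding (1B); 10..12  format  (2B, 2-aligned); sizeof = 12, alignof = 4
0..104  vy  (104B, 8-aligned)
104..108  z  (4B, 4-aligned)
108..112  -- padding (4B)
112..120  ammo  (8B, 8-aligned)
120..128  y  (8B, 8-aligned)
128..136  state  (8B, 8-aligned)
136..144  x  (8B, 8-aligned)
144..156  hp  (12B, 4-aligned)
156..160  -- padding (4B)
160..168  cooldown  (8B, 8-aligned)
168..169  score  (1B, 1-aligned)
169..176  -- tail padding (7B)
sizeof = 176, alignof = 8
— Record2 —
0..104  vy  (104B, 8-aligned)
104..112  ammo  (8B, 8-aligned)
112..120  y  (8B, 8-aligned)
120..128  state  (8B, 8-aligned)
128..136  x  (8B, 8-aligned)
136..144  cooldown  (8B, 8-aligned)
144..156  hp  (12B, 4-aligned)
156..160  z  (4B, 4-aligned)
160..161  score  (1B, 1-aligned)
161..168  -- tail padding (7B)
sizeof = 168, alignof = 8
176 − 168 = 8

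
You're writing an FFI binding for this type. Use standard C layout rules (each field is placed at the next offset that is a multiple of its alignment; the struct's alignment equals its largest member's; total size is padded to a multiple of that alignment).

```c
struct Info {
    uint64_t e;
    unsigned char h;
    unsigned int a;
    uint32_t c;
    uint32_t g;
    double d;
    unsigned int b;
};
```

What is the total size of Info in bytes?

e at 0 (size 8, align 8) → ends 8
h at 8 (size 1, align 1) → ends 9
pad 3 to align 4 for a
a at 12 (size 4, align 4) → ends 16
c at 16 (size 4, align 4) → ends 20
g at 20 (size 4, align 4) → ends 24
d at 24 (size 8, align 8) → ends 32
b at 32 (size 4, align 4) → ends 36
tail pad 4 to reach multiple of 8
total 40 bytes, alignment 8

40 bytes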